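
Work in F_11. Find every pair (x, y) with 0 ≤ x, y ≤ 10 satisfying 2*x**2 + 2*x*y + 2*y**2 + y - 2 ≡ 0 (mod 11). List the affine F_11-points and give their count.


Affine F_11-points: {(1, 0), (1, 4), (3, 3), (3, 10), (5, 3), (5, 8), (6, 4), (6, 6), (9, 8), (9, 10), (10, 0), (10, 6)}; count = 12.

For each of the 121 pairs (x, y) ∈ F_11², evaluate f(x, y) mod 11. Record the zeros.
  x = 0: [0↦9, 1↦1, 2↦8, 3↦8, 4↦1, 5↦9, 6↦10, 7↦4, 8↦2, 9↦4, 10↦10]  zeros at y ∈ ∅
  x = 1: [0↦0, 1↦5, 2↦3, 3↦5, 4↦0, 5↦10, 6↦2, 7↦9, 8↦9, 9↦2, 10↦10]  zeros at y ∈ {0, 4}
  x = 2: [0↦6, 1↦2, 2↦2, 3↦6, 4↦3, 5↦4, 6↦9, 7↦7, 8↦9, 9↦4, 10↦3]  zeros at y ∈ ∅
  x = 3: [0↦5, 1↦3, 2↦5, 3↦0, 4↦10, 5↦2, 6↦9, 7↦9, 8↦2, 9↦10, 10↦0]  zeros at y ∈ {3, 10}
  x = 4: [0↦8, 1↦8, 2↦1, 3↦9, 4↦10, 5↦4, 6↦2, 7↦4, 8↦10, 9↦9, 10↦1]  zeros at y ∈ ∅
  x = 5: [0↦4, 1↦6, 2↦1, 3↦0, 4↦3, 5↦10, 6↦10, 7↦3, 8↦0, 9↦1, 10↦6]  zeros at y ∈ {3, 8}
  x = 6: [0↦4, 1↦8, 2↦5, 3↦6, 4↦0, 5↦9, 6↦0, 7↦6, 8↦5, 9↦8, 10↦4]  zeros at y ∈ {4, 6}
  x = 7: [0↦8, 1↦3, 2↦2, 3↦5, 4↦1, 5↦1, 6↦5, 7↦2, 8↦3, 9↦8, 10↦6]  zeros at y ∈ ∅
  x = 8: [0↦5, 1↦2, 2↦3, 3↦8, 4↦6, 5↦8, 6↦3, 7↦2, 8↦5, 9↦1, 10↦1]  zeros at y ∈ ∅
  x = 9: [0↦6, 1↦5, 2↦8, 3↦4, 4↦4, 5↦8, 6↦5, 7↦6, 8↦0, 9↦9, 10↦0]  zeros at y ∈ {8, 10}
  x = 10: [0↦0, 1↦1, 2↦6, 3↦4, 4↦6, 5↦1, 6↦0, 7↦3, 8↦10, 9↦10, 10↦3]  zeros at y ∈ {0, 6}
Collecting zeros: affine points = {(1, 0), (1, 4), (3, 3), (3, 10), (5, 3), (5, 8), (6, 4), (6, 6), (9, 8), (9, 10), (10, 0), (10, 6)}.
Total count |C(F_11)_aff| = 12.


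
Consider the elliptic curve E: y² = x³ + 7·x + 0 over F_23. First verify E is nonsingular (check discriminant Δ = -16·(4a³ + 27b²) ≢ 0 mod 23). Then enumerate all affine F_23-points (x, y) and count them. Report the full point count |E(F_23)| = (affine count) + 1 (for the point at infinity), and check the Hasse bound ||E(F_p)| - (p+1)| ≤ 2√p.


Affine points = {(0, 0), (1, 10), (1, 13), (3, 5), (3, 18), (4, 0), (7, 1), (7, 22), (8, 4), (8, 19), (10, 9), (10, 14), (12, 8), (12, 15), (14, 6), (14, 17), (17, 8), (17, 15), (18, 1), (18, 22), (19, 0), (21, 1), (21, 22)}; affine count = 23; |E(F_23)| = 24.

Discriminant check: Δ ∝ 4a³ + 27b² = 4·7³ + 27·0² = 4·343 + 27·0 ≡ 15 (mod 23). Nonzero ⇒ E is nonsingular.
For each x ∈ F_23, compute rhs = x³ + 7·x + 0 mod 23, then count y ∈ F_23 with y² ≡ rhs.
  x = 0: rhs = 0, matching y values: 0 (1 points).
  x = 1: rhs = 8, matching y values: 10, 13 (2 points).
  x = 2: rhs = 22, matching y values: none (0 points).
  x = 3: rhs = 2, matching y values: 5, 18 (2 points).
  x = 4: rhs = 0, matching y values: 0 (1 points).
  x = 5: rhs = 22, matching y values: none (0 points).
  x = 6: rhs = 5, matching y values: none (0 points).
  x = 7: rhs = 1, matching y values: 1, 22 (2 points).
  x = 8: rhs = 16, matching y values: 4, 19 (2 points).
  x = 9: rhs = 10, matching y values: none (0 points).
  x = 10: rhs = 12, matching y values: 9, 14 (2 points).
  x = 11: rhs = 5, matching y values: none (0 points).
  x = 12: rhs = 18, matching y values: 8, 15 (2 points).
  x = 13: rhs = 11, matching y values: none (0 points).
  x = 14: rhs = 13, matching y values: 6, 17 (2 points).
  x = 15: rhs = 7, matching y values: none (0 points).
  x = 16: rhs = 22, matching y values: none (0 points).
  x = 17: rhs = 18, matching y values: 8, 15 (2 points).
  x = 18: rhs = 1, matching y values: 1, 22 (2 points).
  x = 19: rhs = 0, matching y values: 0 (1 points).
  x = 20: rhs = 21, matching y values: none (0 points).
  x = 21: rhs = 1, matching y values: 1, 22 (2 points).
  x = 22: rhs = 15, matching y values: none (0 points).
Total affine count: 23.
Full point count |E(F_23)| = 23 + 1 = 24.
Hasse bound: |24 − (23+1)| = |0| = 0 ≤ 2√23 ≈ 9.5917 ✓.


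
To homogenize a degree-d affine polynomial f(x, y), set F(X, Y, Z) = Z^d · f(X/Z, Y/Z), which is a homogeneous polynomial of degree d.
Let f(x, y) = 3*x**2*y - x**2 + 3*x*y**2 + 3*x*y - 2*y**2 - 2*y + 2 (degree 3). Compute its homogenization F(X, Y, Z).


F(X, Y, Z) = 3*X**2*Y - X**2*Z + 3*X*Y**2 + 3*X*Y*Z - 2*Y**2*Z - 2*Y*Z**2 + 2*Z**3

deg(f) = 3.
Substitute x = X/Z, y = Y/Z into f, then multiply by Z^3.
  monomial 3·x^2·y^1 ↦ 3·X^2·Y^1·Z^0.
  monomial -1·x^2·y^0 ↦ -1·X^2·Y^0·Z^1.
  monomial 3·x^1·y^2 ↦ 3·X^1·Y^2·Z^0.
  monomial 3·x^1·y^1 ↦ 3·X^1·Y^1·Z^1.
  monomial -2·x^0·y^2 ↦ -2·X^0·Y^2·Z^1.
  monomial -2·x^0·y^1 ↦ -2·X^0·Y^1·Z^2.
  monomial 2·x^0·y^0 ↦ 2·X^0·Y^0·Z^3.
Collecting: F(X, Y, Z) = 3*X**2*Y - X**2*Z + 3*X*Y**2 + 3*X*Y*Z - 2*Y**2*Z - 2*Y*Z**2 + 2*Z**3.


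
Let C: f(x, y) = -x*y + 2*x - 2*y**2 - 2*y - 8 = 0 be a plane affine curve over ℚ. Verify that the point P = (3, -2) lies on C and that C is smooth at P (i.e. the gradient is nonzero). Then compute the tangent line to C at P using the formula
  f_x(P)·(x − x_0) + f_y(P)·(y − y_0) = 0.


Tangent line at P: 4*x + 3*y - 6 = 0.

Step 1: f(3, -2) = 0, so P lies on C.
Step 2: partial derivatives
  f_x(x, y) = 2 - y, f_y(x, y) = -x - 4*y - 2.
  f_x(P) = 4, f_y(P) = 3 (gradient nonzero, so P is smooth).
Step 3: tangent line at P: 4·(x − 3) + 3·(y − -2) = 0.
Expanding: 4*x + 3*y - 6 = 0.


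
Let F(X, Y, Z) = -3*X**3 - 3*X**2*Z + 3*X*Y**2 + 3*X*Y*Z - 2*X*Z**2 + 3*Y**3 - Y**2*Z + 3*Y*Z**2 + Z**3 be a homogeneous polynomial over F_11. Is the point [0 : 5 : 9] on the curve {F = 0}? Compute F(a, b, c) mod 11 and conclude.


F(0,5,9) ≡ 4 (mod 11); P is NOT on the curve.

Evaluate F(0, 5, 9) term-by-term (mod 11).
  -3*X**3 ↦ -3·0·1·1 = 0
  -3*X**2*Z ↦ -3·0·1·9 = 0
  3*X*Y**2 ↦ 3·0·25·1 = 0
  3*X*Y*Z ↦ 3·0·5·9 = 0
  -2*X*Z**2 ↦ -2·0·1·81 = 0
  3*Y**3 ↦ 3·1·125·1 = 375
  -Y**2*Z ↦ -1·1·25·9 = -225
  3*Y*Z**2 ↦ 3·1·5·81 = 1215
  Z**3 ↦ 1·1·1·729 = 729
Sum: F(0, 5, 9) = (0) + (0) + (0) + (0) + (0) + (375) + (-225) + (1215) + (729) = 2094.
Reducing mod 11: 2094 ≡ 4 (mod 11).
Since F(a, b, c) ≡ 4 ≠ 0 (mod 11), P does NOT lie on the curve.


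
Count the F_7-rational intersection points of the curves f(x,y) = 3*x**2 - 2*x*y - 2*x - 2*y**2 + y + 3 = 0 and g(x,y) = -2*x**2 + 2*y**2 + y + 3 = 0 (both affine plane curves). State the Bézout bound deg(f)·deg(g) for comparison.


Common zeros: {(3, 4)}; count = 1; Bézout bound = 4.

deg(f) = 2, deg(g) = 2, so Bézout bound = 4.
Scan x ∈ F_7. For each x, list the y ∈ F_7 with f(x, y) ≡ 0 and those with g(x, y) ≡ 0 (mod 7); the common zeros in that column are the intersection.
  x = 0: f ≡ 0 at y ∈ {5, 6}; g ≡ 0 at y ∈ ∅; common: ∅.
  x = 1: f ≡ 0 at y ∈ ∅; g ≡ 0 at y ∈ {5}; common: ∅.
  x = 2: f ≡ 0 at y ∈ ∅; g ≡ 0 at y ∈ ∅; common: ∅.
  x = 3: f ≡ 0 at y ∈ {4}; g ≡ 0 at y ∈ {4, 6}; common: {4}.
  x = 4: f ≡ 0 at y ∈ {2, 5}; g ≡ 0 at y ∈ {4, 6}; common: ∅.
  x = 5: f ≡ 0 at y ∈ {2, 4}; g ≡ 0 at y ∈ ∅; common: ∅.
  x = 6: f ≡ 0 at y ∈ ∅; g ≡ 0 at y ∈ {5}; common: ∅.
Collecting: common zeros = {(3, 4)}, so the count is 1.
Comparison with the Bézout bound: 1 ≤ 4 = deg(f)·deg(g), as expected for curves with no common component (the affine F_7-count falls short of the bound because intersections may lie at infinity, over extension fields, or carry multiplicity).


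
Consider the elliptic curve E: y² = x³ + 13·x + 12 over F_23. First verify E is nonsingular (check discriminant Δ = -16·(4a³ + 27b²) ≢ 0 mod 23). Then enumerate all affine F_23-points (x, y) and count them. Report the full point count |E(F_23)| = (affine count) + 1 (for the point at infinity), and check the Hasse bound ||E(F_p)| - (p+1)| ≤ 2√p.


Affine points = {(0, 9), (0, 14), (1, 7), (1, 16), (2, 0), (3, 3), (3, 20), (4, 6), (4, 17), (5, 8), (5, 15), (7, 3), (7, 20), (13, 3), (13, 20), (18, 11), (18, 12), (21, 1), (21, 22)}; affine count = 19; |E(F_23)| = 20.

Discriminant check: Δ ∝ 4a³ + 27b² = 4·13³ + 27·12² = 4·2197 + 27·144 ≡ 3 (mod 23). Nonzero ⇒ E is nonsingular.
For each x ∈ F_23, compute rhs = x³ + 13·x + 12 mod 23, then count y ∈ F_23 with y² ≡ rhs.
  x = 0: rhs = 12, matching y values: 9, 14 (2 points).
  x = 1: rhs = 3, matching y values: 7, 16 (2 points).
  x = 2: rhs = 0, matching y values: 0 (1 points).
  x = 3: rhs = 9, matching y values: 3, 20 (2 points).
  x = 4: rhs = 13, matching y values: 6, 17 (2 points).
  x = 5: rhs = 18, matching y values: 8, 15 (2 points).
  x = 6: rhs = 7, matching y values: none (0 points).
  x = 7: rhs = 9, matching y values: 3, 20 (2 points).
  x = 8: rhs = 7, matching y values: none (0 points).
  x = 9: rhs = 7, matching y values: none (0 points).
  x = 10: rhs = 15, matching y values: none (0 points).
  x = 11: rhs = 14, matching y values: none (0 points).
  x = 12: rhs = 10, matching y values: none (0 points).
  x = 13: rhs = 9, matching y values: 3, 20 (2 points).
  x = 14: rhs = 17, matching y values: none (0 points).
  x = 15: rhs = 17, matching y values: none (0 points).
  x = 16: rhs = 15, matching y values: none (0 points).
  x = 17: rhs = 17, matching y values: none (0 points).
  x = 18: rhs = 6, matching y values: 11, 12 (2 points).
  x = 19: rhs = 11, matching y values: none (0 points).
  x = 20: rhs = 15, matching y values: none (0 points).
  x = 21: rhs = 1, matching y values: 1, 22 (2 points).
  x = 22: rhs = 21, matching y values: none (0 points).
Total affine count: 19.
Full point count |E(F_23)| = 19 + 1 = 20.
Hasse bound: |20 − (23+1)| = |-4| = 4 ≤ 2√23 ≈ 9.5917 ✓.


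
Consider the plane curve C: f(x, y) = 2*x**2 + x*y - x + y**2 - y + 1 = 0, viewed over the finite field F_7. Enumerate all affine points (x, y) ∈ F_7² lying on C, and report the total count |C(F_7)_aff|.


Affine F_7-points: {(0, 3), (0, 5), (2, 0), (2, 6), (5, 5), (6, 3), (6, 6)}; count = 7.

For each of the 49 pairs (x, y) ∈ F_7², evaluate f(x, y) mod 7. Record the zeros.
  x = 0: [0↦1, 1↦1, 2↦3, 3↦0, 4↦6, 5↦0, 6↦3]  zeros at y ∈ {3, 5}
  x = 1: [0↦2, 1↦3, 2↦6, 3↦4, 4↦4, 5↦6, 6↦3]  zeros at y ∈ ∅
  x = 2: [0↦0, 1↦2, 2↦6, 3↦5, 4↦6, 5↦2, 6↦0]  zeros at y ∈ {0, 6}
  x = 3: [0↦2, 1↦5, 2↦3, 3↦3, 4↦5, 5↦2, 6↦1]  zeros at y ∈ ∅
  x = 4: [0↦1, 1↦5, 2↦4, 3↦5, 4↦1, 5↦6, 6↦6]  zeros at y ∈ ∅
  x = 5: [0↦4, 1↦2, 2↦2, 3↦4, 4↦1, 5↦0, 6↦1]  zeros at y ∈ {5}
  x = 6: [0↦4, 1↦3, 2↦4, 3↦0, 4↦5, 5↦5, 6↦0]  zeros at y ∈ {3, 6}
Collecting zeros: affine points = {(0, 3), (0, 5), (2, 0), (2, 6), (5, 5), (6, 3), (6, 6)}.
Total count |C(F_7)_aff| = 7.


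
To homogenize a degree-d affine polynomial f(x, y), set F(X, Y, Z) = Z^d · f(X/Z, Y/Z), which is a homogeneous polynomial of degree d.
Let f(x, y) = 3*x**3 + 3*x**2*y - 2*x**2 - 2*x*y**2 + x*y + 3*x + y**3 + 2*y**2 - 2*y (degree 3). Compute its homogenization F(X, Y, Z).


F(X, Y, Z) = 3*X**3 + 3*X**2*Y - 2*X**2*Z - 2*X*Y**2 + X*Y*Z + 3*X*Z**2 + Y**3 + 2*Y**2*Z - 2*Y*Z**2

deg(f) = 3.
Substitute x = X/Z, y = Y/Z into f, then multiply by Z^3.
  monomial 3·x^3·y^0 ↦ 3·X^3·Y^0·Z^0.
  monomial 3·x^2·y^1 ↦ 3·X^2·Y^1·Z^0.
  monomial -2·x^2·y^0 ↦ -2·X^2·Y^0·Z^1.
  monomial -2·x^1·y^2 ↦ -2·X^1·Y^2·Z^0.
  monomial 1·x^1·y^1 ↦ 1·X^1·Y^1·Z^1.
  monomial 3·x^1·y^0 ↦ 3·X^1·Y^0·Z^2.
  monomial 1·x^0·y^3 ↦ 1·X^0·Y^3·Z^0.
  monomial 2·x^0·y^2 ↦ 2·X^0·Y^2·Z^1.
  monomial -2·x^0·y^1 ↦ -2·X^0·Y^1·Z^2.
Collecting: F(X, Y, Z) = 3*X**3 + 3*X**2*Y - 2*X**2*Z - 2*X*Y**2 + X*Y*Z + 3*X*Z**2 + Y**3 + 2*Y**2*Z - 2*Y*Z**2.


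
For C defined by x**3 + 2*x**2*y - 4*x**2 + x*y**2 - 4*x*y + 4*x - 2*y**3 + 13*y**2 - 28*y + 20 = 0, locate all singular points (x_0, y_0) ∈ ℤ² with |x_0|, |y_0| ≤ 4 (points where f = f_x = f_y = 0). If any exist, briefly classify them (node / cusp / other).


Singular points: {(0, 2)}; classification: cusp.

Compute partial derivatives:
  f_x = 3*x**2 + 4*x*y - 8*x + y**2 - 4*y + 4.
  f_y = 2*x**2 + 2*x*y - 4*x - 6*y**2 + 26*y - 28.
Scan x_0 ∈ {−4, ..., 4}. For each x_0, f_y(x_0, y) is a polynomial in y; find its integer roots y ∈ {−4, ..., 4}, then test f_x and f at those candidates.
  x = -4: f_y(-4, y) = -6*y**2 + 18*y + 20; no integer root y with |y| ≤ 4.
  x = -3: f_y(-3, y) = -6*y**2 + 20*y + 2; no integer root y with |y| ≤ 4.
  x = -2: f_y(-2, y) = -6*y**2 + 22*y - 12; vanishes at y ∈ {3}. (-2, 3): f_x = 5 ≠ 0.
  x = -1: f_y(-1, y) = -6*y**2 + 24*y - 22; no integer root y with |y| ≤ 4.
  x = 0: f_y(0, y) = -6*y**2 + 26*y - 28; vanishes at y ∈ {2}. (0, 2): f_x = 0, f = 0 — SINGULAR.
  x = 1: f_y(1, y) = -6*y**2 + 28*y - 30; vanishes at y ∈ {3}. (1, 3): f_x = 8 ≠ 0.
  x = 2: f_y(2, y) = -6*y**2 + 30*y - 28; no integer root y with |y| ≤ 4.
  x = 3: f_y(3, y) = -6*y**2 + 32*y - 22; no integer root y with |y| ≤ 4.
  x = 4: f_y(4, y) = -6*y**2 + 34*y - 12; no integer root y with |y| ≤ 4.
Only singular point on the grid: (0, 2).
Classify: substitute x = 0 + u, y = 2 + v and expand: f = u**3 + 2*u**2*v + u*v**2 - 2*v**3 + v**2.
No constant or linear terms (consistent with a singular point). Quadratic part: v**2. Cubic part: u**3 + 2*u**2*v + u*v**2 - 2*v**3.
The quadratic part v**2 is a perfect square, so there is a single (double) tangent line v = 0, i.e. y = 2. Restricting the cubic part to that line (v = 0) leaves u**3 ≠ 0, so f is not divisible by v and the branch is v² ≈ -u**3 to lowest order — this is a cusp.
Classification: cusp.


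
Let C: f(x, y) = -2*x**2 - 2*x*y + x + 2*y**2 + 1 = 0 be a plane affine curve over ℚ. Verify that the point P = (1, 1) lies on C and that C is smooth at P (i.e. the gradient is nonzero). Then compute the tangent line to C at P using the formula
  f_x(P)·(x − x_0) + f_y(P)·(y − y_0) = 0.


Tangent line at P: -5*x + 2*y + 3 = 0.

Step 1: f(1, 1) = 0, so P lies on C.
Step 2: partial derivatives
  f_x(x, y) = -4*x - 2*y + 1, f_y(x, y) = -2*x + 4*y.
  f_x(P) = -5, f_y(P) = 2 (gradient nonzero, so P is smooth).
Step 3: tangent line at P: -5·(x − 1) + 2·(y − 1) = 0.
Expanding: -5*x + 2*y + 3 = 0.


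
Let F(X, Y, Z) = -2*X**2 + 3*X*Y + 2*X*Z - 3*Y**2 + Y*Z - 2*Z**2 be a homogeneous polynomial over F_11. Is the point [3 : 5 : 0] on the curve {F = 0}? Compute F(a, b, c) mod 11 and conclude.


F(3,5,0) ≡ 7 (mod 11); P is NOT on the curve.

Evaluate F(3, 5, 0) term-by-term (mod 11).
  -2*X**2 ↦ -2·9·1·1 = -18
  3*X*Y ↦ 3·3·5·1 = 45
  2*X*Z ↦ 2·3·1·0 = 0
  -3*Y**2 ↦ -3·1·25·1 = -75
  Y*Z ↦ 1·1·5·0 = 0
  -2*Z**2 ↦ -2·1·1·0 = 0
Sum: F(3, 5, 0) = (-18) + (45) + (0) + (-75) + (0) + (0) = -48.
Reducing mod 11: -48 ≡ 7 (mod 11).
Since F(a, b, c) ≡ 7 ≠ 0 (mod 11), P does NOT lie on the curve.


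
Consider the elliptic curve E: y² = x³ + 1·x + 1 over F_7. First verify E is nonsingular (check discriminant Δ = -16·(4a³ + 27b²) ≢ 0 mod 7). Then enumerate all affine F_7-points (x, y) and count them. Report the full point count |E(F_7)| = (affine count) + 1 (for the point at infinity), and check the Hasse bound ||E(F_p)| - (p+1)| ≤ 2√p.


Affine points = {(0, 1), (0, 6), (2, 2), (2, 5)}; affine count = 4; |E(F_7)| = 5.

Discriminant check: Δ ∝ 4a³ + 27b² = 4·1³ + 27·1² = 4·1 + 27·1 ≡ 3 (mod 7). Nonzero ⇒ E is nonsingular.
For each x ∈ F_7, compute rhs = x³ + 1·x + 1 mod 7, then count y ∈ F_7 with y² ≡ rhs.
  x = 0: rhs = 1, matching y values: 1, 6 (2 points).
  x = 1: rhs = 3, matching y values: none (0 points).
  x = 2: rhs = 4, matching y values: 2, 5 (2 points).
  x = 3: rhs = 3, matching y values: none (0 points).
  x = 4: rhs = 6, matching y values: none (0 points).
  x = 5: rhs = 5, matching y values: none (0 points).
  x = 6: rhs = 6, matching y values: none (0 points).
Total affine count: 4.
Full point count |E(F_7)| = 4 + 1 = 5.
Hasse bound: |5 − (7+1)| = |-3| = 3 ≤ 2√7 ≈ 5.2915 ✓.


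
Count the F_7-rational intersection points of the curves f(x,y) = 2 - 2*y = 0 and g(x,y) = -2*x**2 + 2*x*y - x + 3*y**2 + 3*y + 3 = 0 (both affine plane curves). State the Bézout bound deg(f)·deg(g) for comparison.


Common zeros: ∅; count = 0; Bézout bound = 2.

deg(f) = 1, deg(g) = 2, so Bézout bound = 2.
Scan x ∈ F_7. For each x, list the y ∈ F_7 with f(x, y) ≡ 0 and those with g(x, y) ≡ 0 (mod 7); the common zeros in that column are the intersection.
  x = 0: f ≡ 0 at y ∈ {1}; g ≡ 0 at y ∈ {2, 4}; common: ∅.
  x = 1: f ≡ 0 at y ∈ {1}; g ≡ 0 at y ∈ {0, 3}; common: ∅.
  x = 2: f ≡ 0 at y ∈ {1}; g ≡ 0 at y ∈ {0}; common: ∅.
  x = 3: f ≡ 0 at y ∈ {1}; g ≡ 0 at y ∈ ∅; common: ∅.
  x = 4: f ≡ 0 at y ∈ {1}; g ≡ 0 at y ∈ ∅; common: ∅.
  x = 5: f ≡ 0 at y ∈ {1}; g ≡ 0 at y ∈ {2, 3}; common: ∅.
  x = 6: f ≡ 0 at y ∈ {1}; g ≡ 0 at y ∈ ∅; common: ∅.
Collecting: common zeros = ∅, so the count is 0.
Comparison with the Bézout bound: 0 ≤ 2 = deg(f)·deg(g), as expected for curves with no common component (the affine F_7-count falls short of the bound because intersections may lie at infinity, over extension fields, or carry multiplicity).


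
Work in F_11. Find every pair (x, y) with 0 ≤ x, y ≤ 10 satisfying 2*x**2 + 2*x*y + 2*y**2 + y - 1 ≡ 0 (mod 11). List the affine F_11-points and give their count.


Affine F_11-points: {(0, 6), (0, 10), (1, 5), (1, 10), (3, 4), (3, 9), (4, 4), (4, 8), (5, 5), (5, 6), (10, 8), (10, 9)}; count = 12.

For each of the 121 pairs (x, y) ∈ F_11², evaluate f(x, y) mod 11. Record the zeros.
  x = 0: [0↦10, 1↦2, 2↦9, 3↦9, 4↦2, 5↦10, 6↦0, 7↦5, 8↦3, 9↦5, 10↦0]  zeros at y ∈ {6, 10}
  x = 1: [0↦1, 1↦6, 2↦4, 3↦6, 4↦1, 5↦0, 6↦3, 7↦10, 8↦10, 9↦3, 10↦0]  zeros at y ∈ {5, 10}
  x = 2: [0↦7, 1↦3, 2↦3, 3↦7, 4↦4, 5↦5, 6↦10, 7↦8, 8↦10, 9↦5, 10↦4]  zeros at y ∈ ∅
  x = 3: [0↦6, 1↦4, 2↦6, 3↦1, 4↦0, 5↦3, 6↦10, 7↦10, 8↦3, 9↦0, 10↦1]  zeros at y ∈ {4, 9}
  x = 4: [0↦9, 1↦9, 2↦2, 3↦10, 4↦0, 5↦5, 6↦3, 7↦5, 8↦0, 9↦10, 10↦2]  zeros at y ∈ {4, 8}
  x = 5: [0↦5, 1↦7, 2↦2, 3↦1, 4↦4, 5↦0, 6↦0, 7↦4, 8↦1, 9↦2, 10↦7]  zeros at y ∈ {5, 6}
  x = 6: [0↦5, 1↦9, 2↦6, 3↦7, 4↦1, 5↦10, 6↦1, 7↦7, 8↦6, 9↦9, 10↦5]  zeros at y ∈ ∅
  x = 7: [0↦9, 1↦4, 2↦3, 3↦6, 4↦2, 5↦2, 6↦6, 7↦3, 8↦4, 9↦9, 10↦7]  zeros at y ∈ ∅
  x = 8: [0↦6, 1↦3, 2↦4, 3↦9, 4↦7, 5↦9, 6↦4, 7↦3, 8↦6, 9↦2, 10↦2]  zeros at y ∈ ∅
  x = 9: [0↦7, 1↦6, 2↦9, 3↦5, 4↦5, 5↦9, 6↦6, 7↦7, 8↦1, 9↦10, 10↦1]  zeros at y ∈ ∅
  x = 10: [0↦1, 1↦2, 2↦7, 3↦5, 4↦7, 5↦2, 6↦1, 7↦4, 8↦0, 9↦0, 10↦4]  zeros at y ∈ {8, 9}
Collecting zeros: affine points = {(0, 6), (0, 10), (1, 5), (1, 10), (3, 4), (3, 9), (4, 4), (4, 8), (5, 5), (5, 6), (10, 8), (10, 9)}.
Total count |C(F_11)_aff| = 12.


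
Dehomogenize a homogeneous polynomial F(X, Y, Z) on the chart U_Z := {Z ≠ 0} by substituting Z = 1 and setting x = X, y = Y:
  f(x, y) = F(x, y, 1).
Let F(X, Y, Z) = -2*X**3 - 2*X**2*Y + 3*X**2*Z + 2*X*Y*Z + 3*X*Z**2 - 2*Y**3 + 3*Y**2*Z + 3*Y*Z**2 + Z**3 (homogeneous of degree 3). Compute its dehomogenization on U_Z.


f(x, y) = -2*x**3 - 2*x**2*y + 3*x**2 + 2*x*y + 3*x - 2*y**3 + 3*y**2 + 3*y + 1

On U_Z we set Z = 1. Each monomial c·X^i·Y^j·Z^k in F becomes c·x^i·y^j·1^k = c·x^i·y^j.
Substituting Z = 1: F(X, Y, 1) = -2*x**3 - 2*x**2*y + 3*x**2 + 2*x*y + 3*x - 2*y**3 + 3*y**2 + 3*y + 1.
Note: deg(f) ≤ deg(F) = 3; strict inequality happens when F is divisible by Z (lost terms).


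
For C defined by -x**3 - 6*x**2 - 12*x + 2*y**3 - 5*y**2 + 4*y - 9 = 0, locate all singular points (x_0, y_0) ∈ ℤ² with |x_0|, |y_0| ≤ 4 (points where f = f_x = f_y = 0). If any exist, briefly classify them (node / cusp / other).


Singular points: {(-2, 1)}; classification: cusp.

Compute partial derivatives:
  f_x = -3*x**2 - 12*x - 12.
  f_y = 6*y**2 - 10*y + 4.
Scan x_0 ∈ {−4, ..., 4}. For each x_0, f_y(x_0, y) is a polynomial in y; find its integer roots y ∈ {−4, ..., 4}, then test f_x and f at those candidates.
  x = -4: f_y(-4, y) = 6*y**2 - 10*y + 4; vanishes at y ∈ {1}. (-4, 1): f_x = -12 ≠ 0.
  x = -3: f_y(-3, y) = 6*y**2 - 10*y + 4; vanishes at y ∈ {1}. (-3, 1): f_x = -3 ≠ 0.
  x = -2: f_y(-2, y) = 6*y**2 - 10*y + 4; vanishes at y ∈ {1}. (-2, 1): f_x = 0, f = 0 — SINGULAR.
  x = -1: f_y(-1, y) = 6*y**2 - 10*y + 4; vanishes at y ∈ {1}. (-1, 1): f_x = -3 ≠ 0.
  x = 0: f_y(0, y) = 6*y**2 - 10*y + 4; vanishes at y ∈ {1}. (0, 1): f_x = -12 ≠ 0.
  x = 1: f_y(1, y) = 6*y**2 - 10*y + 4; vanishes at y ∈ {1}. (1, 1): f_x = -27 ≠ 0.
  x = 2: f_y(2, y) = 6*y**2 - 10*y + 4; vanishes at y ∈ {1}. (2, 1): f_x = -48 ≠ 0.
  x = 3: f_y(3, y) = 6*y**2 - 10*y + 4; vanishes at y ∈ {1}. (3, 1): f_x = -75 ≠ 0.
  x = 4: f_y(4, y) = 6*y**2 - 10*y + 4; vanishes at y ∈ {1}. (4, 1): f_x = -108 ≠ 0.
Only singular point on the grid: (-2, 1).
Classify: substitute x = -2 + u, y = 1 + v and expand: f = -u**3 + 2*v**3 + v**2.
No constant or linear terms (consistent with a singular point). Quadratic part: v**2. Cubic part: -u**3 + 2*v**3.
The quadratic part v**2 is a perfect square, so there is a single (double) tangent line v = 0, i.e. y = 1. Restricting the cubic part to that line (v = 0) leaves -u**3 ≠ 0, so f is not divisible by v and the branch is v² ≈ u**3 to lowest order — this is a cusp.
Classification: cusp.


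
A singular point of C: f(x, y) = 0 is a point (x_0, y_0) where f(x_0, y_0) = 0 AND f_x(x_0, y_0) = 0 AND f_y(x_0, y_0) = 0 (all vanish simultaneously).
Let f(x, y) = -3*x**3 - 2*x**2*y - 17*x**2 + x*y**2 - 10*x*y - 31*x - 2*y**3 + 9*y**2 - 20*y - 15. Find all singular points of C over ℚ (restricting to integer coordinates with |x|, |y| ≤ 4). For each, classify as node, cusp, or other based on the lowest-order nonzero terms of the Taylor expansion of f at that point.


Singular points: {(-2, 1)}; classification: node.

Compute partial derivatives:
  f_x = -9*x**2 - 4*x*y - 34*x + y**2 - 10*y - 31.
  f_y = -2*x**2 + 2*x*y - 10*x - 6*y**2 + 18*y - 20.
Scan x_0 ∈ {−4, ..., 4}. For each x_0, f_y(x_0, y) is a polynomial in y; find its integer roots y ∈ {−4, ..., 4}, then test f_x and f at those candidates.
  x = -4: f_y(-4, y) = -6*y**2 + 10*y - 12; no integer root y with |y| ≤ 4.
  x = -3: f_y(-3, y) = -6*y**2 + 12*y - 8; no integer root y with |y| ≤ 4.
  x = -2: f_y(-2, y) = -6*y**2 + 14*y - 8; vanishes at y ∈ {1}. (-2, 1): f_x = 0, f = 0 — SINGULAR.
  x = -1: f_y(-1, y) = -6*y**2 + 16*y - 12; no integer root y with |y| ≤ 4.
  x = 0: f_y(0, y) = -6*y**2 + 18*y - 20; no integer root y with |y| ≤ 4.
  x = 1: f_y(1, y) = -6*y**2 + 20*y - 32; no integer root y with |y| ≤ 4.
  x = 2: f_y(2, y) = -6*y**2 + 22*y - 48; no integer root y with |y| ≤ 4.
  x = 3: f_y(3, y) = -6*y**2 + 24*y - 68; no integer root y with |y| ≤ 4.
  x = 4: f_y(4, y) = -6*y**2 + 26*y - 92; no integer root y with |y| ≤ 4.
Only singular point on the grid: (-2, 1).
Classify: substitute x = -2 + u, y = 1 + v and expand: f = -3*u**3 - 2*u**2*v - u**2 + u*v**2 - 2*v**3 + v**2.
No constant or linear terms (consistent with a singular point). Quadratic part: -u**2 + v**2. Cubic part: -3*u**3 - 2*u**2*v + u*v**2 - 2*v**3.
The quadratic part v**2 - u**2 = (v − u)(v + u) splits into two distinct linear factors, so there are two distinct tangent lines y − 1 = ±(x − -2) — this is a node (ordinary double point).
Classification: node.


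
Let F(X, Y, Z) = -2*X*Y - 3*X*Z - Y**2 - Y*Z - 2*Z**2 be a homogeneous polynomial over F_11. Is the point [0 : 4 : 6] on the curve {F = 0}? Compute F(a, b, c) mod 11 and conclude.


F(0,4,6) ≡ 9 (mod 11); P is NOT on the curve.

Evaluate F(0, 4, 6) term-by-term (mod 11).
  -2*X*Y ↦ -2·0·4·1 = 0
  -3*X*Z ↦ -3·0·1·6 = 0
  -Y**2 ↦ -1·1·16·1 = -16
  -Y*Z ↦ -1·1·4·6 = -24
  -2*Z**2 ↦ -2·1·1·36 = -72
Sum: F(0, 4, 6) = (0) + (0) + (-16) + (-24) + (-72) = -112.
Reducing mod 11: -112 ≡ 9 (mod 11).
Since F(a, b, c) ≡ 9 ≠ 0 (mod 11), P does NOT lie on the curve.


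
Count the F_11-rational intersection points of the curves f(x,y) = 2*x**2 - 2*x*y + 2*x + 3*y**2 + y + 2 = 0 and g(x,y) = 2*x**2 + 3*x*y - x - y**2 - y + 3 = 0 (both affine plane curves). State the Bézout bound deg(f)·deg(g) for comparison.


Common zeros: ∅; count = 0; Bézout bound = 4.

deg(f) = 2, deg(g) = 2, so Bézout bound = 4.
Scan x ∈ F_11. For each x, list the y ∈ F_11 with f(x, y) ≡ 0 and those with g(x, y) ≡ 0 (mod 11); the common zeros in that column are the intersection.
  x = 0: f ≡ 0 at y ∈ ∅; g ≡ 0 at y ∈ ∅; common: ∅.
  x = 1: f ≡ 0 at y ∈ ∅; g ≡ 0 at y ∈ {5, 8}; common: ∅.
  x = 2: f ≡ 0 at y ∈ ∅; g ≡ 0 at y ∈ ∅; common: ∅.
  x = 3: f ≡ 0 at y ∈ ∅; g ≡ 0 at y ∈ {3, 5}; common: ∅.
  x = 4: f ≡ 0 at y ∈ ∅; g ≡ 0 at y ∈ {3, 8}; common: ∅.
  x = 5: f ≡ 0 at y ∈ ∅; g ≡ 0 at y ∈ {4, 10}; common: ∅.
  x = 6: f ≡ 0 at y ∈ ∅; g ≡ 0 at y ∈ {2, 4}; common: ∅.
  x = 7: f ≡ 0 at y ∈ {4}; g ≡ 0 at y ∈ ∅; common: ∅.
  x = 8: f ≡ 0 at y ∈ ∅; g ≡ 0 at y ∈ {2, 10}; common: ∅.
  x = 9: f ≡ 0 at y ∈ ∅; g ≡ 0 at y ∈ ∅; common: ∅.
  x = 10: f ≡ 0 at y ∈ ∅; g ≡ 0 at y ∈ ∅; common: ∅.
Collecting: common zeros = ∅, so the count is 0.
Comparison with the Bézout bound: 0 ≤ 4 = deg(f)·deg(g), as expected for curves with no common component (the affine F_11-count falls short of the bound because intersections may lie at infinity, over extension fields, or carry multiplicity).


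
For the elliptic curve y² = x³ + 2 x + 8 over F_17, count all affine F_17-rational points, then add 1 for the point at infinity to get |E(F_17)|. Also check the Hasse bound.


Affine points = {(0, 5), (0, 12), (6, 7), (6, 10), (7, 5), (7, 12), (8, 3), (8, 14), (10, 5), (10, 12), (11, 1), (11, 16), (12, 3), (12, 14), (13, 2), (13, 15), (14, 3), (14, 14), (15, 8), (15, 9)}; affine count = 20; |E(F_17)| = 21.

Discriminant check: Δ ∝ 4a³ + 27b² = 4·2³ + 27·8² = 4·8 + 27·64 ≡ 9 (mod 17). Nonzero ⇒ E is nonsingular.
For each x ∈ F_17, compute rhs = x³ + 2·x + 8 mod 17, then count y ∈ F_17 with y² ≡ rhs.
  x = 0: rhs = 8, matching y values: 5, 12 (2 points).
  x = 1: rhs = 11, matching y values: none (0 points).
  x = 2: rhs = 3, matching y values: none (0 points).
  x = 3: rhs = 7, matching y values: none (0 points).
  x = 4: rhs = 12, matching y values: none (0 points).
  x = 5: rhs = 7, matching y values: none (0 points).
  x = 6: rhs = 15, matching y values: 7, 10 (2 points).
  x = 7: rhs = 8, matching y values: 5, 12 (2 points).
  x = 8: rhs = 9, matching y values: 3, 14 (2 points).
  x = 9: rhs = 7, matching y values: none (0 points).
  x = 10: rhs = 8, matching y values: 5, 12 (2 points).
  x = 11: rhs = 1, matching y values: 1, 16 (2 points).
  x = 12: rhs = 9, matching y values: 3, 14 (2 points).
  x = 13: rhs = 4, matching y values: 2, 15 (2 points).
  x = 14: rhs = 9, matching y values: 3, 14 (2 points).
  x = 15: rhs = 13, matching y values: 8, 9 (2 points).
  x = 16: rhs = 5, matching y values: none (0 points).
Total affine count: 20.
Full point count |E(F_17)| = 20 + 1 = 21.
Hasse bound: |21 − (17+1)| = |3| = 3 ≤ 2√17 ≈ 8.2462 ✓.


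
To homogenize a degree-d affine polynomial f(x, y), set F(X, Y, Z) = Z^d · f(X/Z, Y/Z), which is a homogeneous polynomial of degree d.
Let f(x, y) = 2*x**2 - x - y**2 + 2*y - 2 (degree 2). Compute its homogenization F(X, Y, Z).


F(X, Y, Z) = 2*X**2 - X*Z - Y**2 + 2*Y*Z - 2*Z**2

deg(f) = 2.
Substitute x = X/Z, y = Y/Z into f, then multiply by Z^2.
  monomial 2·x^2·y^0 ↦ 2·X^2·Y^0·Z^0.
  monomial -1·x^1·y^0 ↦ -1·X^1·Y^0·Z^1.
  monomial -1·x^0·y^2 ↦ -1·X^0·Y^2·Z^0.
  monomial 2·x^0·y^1 ↦ 2·X^0·Y^1·Z^1.
  monomial -2·x^0·y^0 ↦ -2·X^0·Y^0·Z^2.
Collecting: F(X, Y, Z) = 2*X**2 - X*Z - Y**2 + 2*Y*Z - 2*Z**2.


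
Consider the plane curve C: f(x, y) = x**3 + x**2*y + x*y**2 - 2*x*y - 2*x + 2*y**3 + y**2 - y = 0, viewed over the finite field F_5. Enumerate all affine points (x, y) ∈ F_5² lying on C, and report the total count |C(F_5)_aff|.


Affine F_5-points: {(0, 0), (0, 3), (0, 4), (1, 3), (2, 2), (4, 1)}; count = 6.

For each of the 25 pairs (x, y) ∈ F_5², evaluate f(x, y) mod 5. Record the zeros.
  x = 0: [0↦0, 1↦2, 2↦3, 3↦0, 4↦0]  zeros at y ∈ {0, 3, 4}
  x = 1: [0↦4, 1↦1, 2↦4, 3↦0, 4↦1]  zeros at y ∈ {3}
  x = 2: [0↦4, 1↦3, 2↦0, 3↦2, 4↦1]  zeros at y ∈ {2}
  x = 3: [0↦1, 1↦4, 2↦2, 3↦2, 4↦1]  zeros at y ∈ ∅
  x = 4: [0↦1, 1↦0, 2↦1, 3↦1, 4↦2]  zeros at y ∈ {1}
Collecting zeros: affine points = {(0, 0), (0, 3), (0, 4), (1, 3), (2, 2), (4, 1)}.
Total count |C(F_5)_aff| = 6.


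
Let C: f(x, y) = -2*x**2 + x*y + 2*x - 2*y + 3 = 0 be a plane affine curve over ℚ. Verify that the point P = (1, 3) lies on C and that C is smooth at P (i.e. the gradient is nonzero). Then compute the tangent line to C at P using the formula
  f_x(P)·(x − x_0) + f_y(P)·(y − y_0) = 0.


Tangent line at P: x - y + 2 = 0.

Step 1: f(1, 3) = 0, so P lies on C.
Step 2: partial derivatives
  f_x(x, y) = -4*x + y + 2, f_y(x, y) = x - 2.
  f_x(P) = 1, f_y(P) = -1 (gradient nonzero, so P is smooth).
Step 3: tangent line at P: 1·(x − 1) + -1·(y − 3) = 0.
Expanding: x - y + 2 = 0.


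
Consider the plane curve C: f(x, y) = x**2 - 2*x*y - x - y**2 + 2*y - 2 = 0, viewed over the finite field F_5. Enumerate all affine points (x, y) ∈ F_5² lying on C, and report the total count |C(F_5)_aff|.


Affine F_5-points: {(0, 3), (0, 4), (2, 0), (2, 3), (4, 0), (4, 4)}; count = 6.

For each of the 25 pairs (x, y) ∈ F_5², evaluate f(x, y) mod 5. Record the zeros.
  x = 0: [0↦3, 1↦4, 2↦3, 3↦0, 4↦0]  zeros at y ∈ {3, 4}
  x = 1: [0↦3, 1↦2, 2↦4, 3↦4, 4↦2]  zeros at y ∈ ∅
  x = 2: [0↦0, 1↦2, 2↦2, 3↦0, 4↦1]  zeros at y ∈ {0, 3}
  x = 3: [0↦4, 1↦4, 2↦2, 3↦3, 4↦2]  zeros at y ∈ ∅
  x = 4: [0↦0, 1↦3, 2↦4, 3↦3, 4↦0]  zeros at y ∈ {0, 4}
Collecting zeros: affine points = {(0, 3), (0, 4), (2, 0), (2, 3), (4, 0), (4, 4)}.
Total count |C(F_5)_aff| = 6.


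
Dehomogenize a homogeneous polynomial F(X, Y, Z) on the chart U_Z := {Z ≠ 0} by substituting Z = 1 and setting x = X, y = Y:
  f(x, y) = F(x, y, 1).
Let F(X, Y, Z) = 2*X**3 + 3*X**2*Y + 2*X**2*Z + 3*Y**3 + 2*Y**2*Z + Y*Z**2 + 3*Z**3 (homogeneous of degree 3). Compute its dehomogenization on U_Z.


f(x, y) = 2*x**3 + 3*x**2*y + 2*x**2 + 3*y**3 + 2*y**2 + y + 3

On U_Z we set Z = 1. Each monomial c·X^i·Y^j·Z^k in F becomes c·x^i·y^j·1^k = c·x^i·y^j.
Substituting Z = 1: F(X, Y, 1) = 2*x**3 + 3*x**2*y + 2*x**2 + 3*y**3 + 2*y**2 + y + 3.
Note: deg(f) ≤ deg(F) = 3; strict inequality happens when F is divisible by Z (lost terms).


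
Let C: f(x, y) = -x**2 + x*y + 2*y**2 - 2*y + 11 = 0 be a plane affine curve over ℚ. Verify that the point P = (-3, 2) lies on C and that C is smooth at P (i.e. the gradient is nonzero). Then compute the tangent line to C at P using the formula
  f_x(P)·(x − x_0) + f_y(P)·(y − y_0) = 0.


Tangent line at P: 8*x + 3*y + 18 = 0.

Step 1: f(-3, 2) = 0, so P lies on C.
Step 2: partial derivatives
  f_x(x, y) = -2*x + y, f_y(x, y) = x + 4*y - 2.
  f_x(P) = 8, f_y(P) = 3 (gradient nonzero, so P is smooth).
Step 3: tangent line at P: 8·(x − -3) + 3·(y − 2) = 0.
Expanding: 8*x + 3*y + 18 = 0.


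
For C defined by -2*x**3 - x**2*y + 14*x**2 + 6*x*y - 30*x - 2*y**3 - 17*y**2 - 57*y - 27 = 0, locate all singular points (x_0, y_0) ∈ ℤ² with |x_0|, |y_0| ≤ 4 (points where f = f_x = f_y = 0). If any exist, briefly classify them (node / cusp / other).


Singular points: {(3, -3)}; classification: node.

Compute partial derivatives:
  f_x = -6*x**2 - 2*x*y + 28*x + 6*y - 30.
  f_y = -x**2 + 6*x - 6*y**2 - 34*y - 57.
Scan x_0 ∈ {−4, ..., 4}. For each x_0, f_y(x_0, y) is a polynomial in y; find its integer roots y ∈ {−4, ..., 4}, then test f_x and f at those candidates.
  x = -4: f_y(-4, y) = -6*y**2 - 34*y - 97; no integer root y with |y| ≤ 4.
  x = -3: f_y(-3, y) = -6*y**2 - 34*y - 84; no integer root y with |y| ≤ 4.
  x = -2: f_y(-2, y) = -6*y**2 - 34*y - 73; no integer root y with |y| ≤ 4.
  x = -1: f_y(-1, y) = -6*y**2 - 34*y - 64; no integer root y with |y| ≤ 4.
  x = 0: f_y(0, y) = -6*y**2 - 34*y - 57; no integer root y with |y| ≤ 4.
  x = 1: f_y(1, y) = -6*y**2 - 34*y - 52; no integer root y with |y| ≤ 4.
  x = 2: f_y(2, y) = -6*y**2 - 34*y - 49; no integer root y with |y| ≤ 4.
  x = 3: f_y(3, y) = -6*y**2 - 34*y - 48; vanishes at y ∈ {-3}. (3, -3): f_x = 0, f = 0 — SINGULAR.
  x = 4: f_y(4, y) = -6*y**2 - 34*y - 49; no integer root y with |y| ≤ 4.
Only singular point on the grid: (3, -3).
Classify: substitute x = 3 + u, y = -3 + v and expand: f = -2*u**3 - u**2*v - u**2 - 2*v**3 + v**2.
No constant or linear terms (consistent with a singular point). Quadratic part: -u**2 + v**2. Cubic part: -2*u**3 - u**2*v - 2*v**3.
The quadratic part v**2 - u**2 = (v − u)(v + u) splits into two distinct linear factors, so there are two distinct tangent lines y − -3 = ±(x − 3) — this is a node (ordinary double point).
Classification: node.


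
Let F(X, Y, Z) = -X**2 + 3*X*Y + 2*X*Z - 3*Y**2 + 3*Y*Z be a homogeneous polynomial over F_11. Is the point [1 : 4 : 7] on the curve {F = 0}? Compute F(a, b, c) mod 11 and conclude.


F(1,4,7) ≡ 6 (mod 11); P is NOT on the curve.

Evaluate F(1, 4, 7) term-by-term (mod 11).
  -X**2 ↦ -1·1·1·1 = -1
  3*X*Y ↦ 3·1·4·1 = 12
  2*X*Z ↦ 2·1·1·7 = 14
  -3*Y**2 ↦ -3·1·16·1 = -48
  3*Y*Z ↦ 3·1·4·7 = 84
Sum: F(1, 4, 7) = (-1) + (12) + (14) + (-48) + (84) = 61.
Reducing mod 11: 61 ≡ 6 (mod 11).
Since F(a, b, c) ≡ 6 ≠ 0 (mod 11), P does NOT lie on the curve.


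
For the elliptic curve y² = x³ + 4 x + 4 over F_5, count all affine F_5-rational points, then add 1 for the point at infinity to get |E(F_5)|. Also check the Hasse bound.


Affine points = {(0, 2), (0, 3), (1, 2), (1, 3), (2, 0), (4, 2), (4, 3)}; affine count = 7; |E(F_5)| = 8.

Discriminant check: Δ ∝ 4a³ + 27b² = 4·4³ + 27·4² = 4·64 + 27·16 ≡ 3 (mod 5). Nonzero ⇒ E is nonsingular.
For each x ∈ F_5, compute rhs = x³ + 4·x + 4 mod 5, then count y ∈ F_5 with y² ≡ rhs.
  x = 0: rhs = 4, matching y values: 2, 3 (2 points).
  x = 1: rhs = 4, matching y values: 2, 3 (2 points).
  x = 2: rhs = 0, matching y values: 0 (1 points).
  x = 3: rhs = 3, matching y values: none (0 points).
  x = 4: rhs = 4, matching y values: 2, 3 (2 points).
Total affine count: 7.
Full point count |E(F_5)| = 7 + 1 = 8.
Hasse bound: |8 − (5+1)| = |2| = 2 ≤ 2√5 ≈ 4.4721 ✓.


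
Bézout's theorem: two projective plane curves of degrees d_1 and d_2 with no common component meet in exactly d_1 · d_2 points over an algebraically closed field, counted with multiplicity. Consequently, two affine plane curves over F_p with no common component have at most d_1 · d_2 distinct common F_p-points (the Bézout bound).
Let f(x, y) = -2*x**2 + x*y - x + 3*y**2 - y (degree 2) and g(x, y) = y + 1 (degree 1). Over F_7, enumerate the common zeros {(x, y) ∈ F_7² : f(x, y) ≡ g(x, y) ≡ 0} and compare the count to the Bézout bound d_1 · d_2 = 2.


Common zeros: {(1, 6), (5, 6)}; count = 2; Bézout bound = 2.

deg(f) = 2, deg(g) = 1, so Bézout bound = 2.
Scan x ∈ F_7. For each x, list the y ∈ F_7 with f(x, y) ≡ 0 and those with g(x, y) ≡ 0 (mod 7); the common zeros in that column are the intersection.
  x = 0: f ≡ 0 at y ∈ {0, 5}; g ≡ 0 at y ∈ {6}; common: ∅.
  x = 1: f ≡ 0 at y ∈ {1, 6}; g ≡ 0 at y ∈ {6}; common: {6}.
  x = 2: f ≡ 0 at y ∈ {4, 5}; g ≡ 0 at y ∈ {6}; common: ∅.
  x = 3: f ≡ 0 at y ∈ {0, 4}; g ≡ 0 at y ∈ {6}; common: ∅.
  x = 4: f ≡ 0 at y ∈ {3}; g ≡ 0 at y ∈ {6}; common: ∅.
  x = 5: f ≡ 0 at y ∈ {2, 6}; g ≡ 0 at y ∈ {6}; common: {6}.
  x = 6: f ≡ 0 at y ∈ {1, 2}; g ≡ 0 at y ∈ {6}; common: ∅.
Collecting: common zeros = {(1, 6), (5, 6)}, so the count is 2.
Comparison with the Bézout bound: 2 ≤ 2 = deg(f)·deg(g), as expected for curves with no common component (the bound is attained).


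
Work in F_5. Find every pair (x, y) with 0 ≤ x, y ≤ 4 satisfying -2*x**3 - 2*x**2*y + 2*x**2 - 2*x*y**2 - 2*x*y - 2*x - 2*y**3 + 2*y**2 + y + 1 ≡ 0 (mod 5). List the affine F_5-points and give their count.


Affine F_5-points: {(0, 2), (2, 4), (3, 1), (3, 3), (3, 4), (4, 1)}; count = 6.

For each of the 25 pairs (x, y) ∈ F_5², evaluate f(x, y) mod 5. Record the zeros.
  x = 0: [0↦1, 1↦2, 2↦0, 3↦3, 4↦4]  zeros at y ∈ {2}
  x = 1: [0↦4, 1↦4, 2↦2, 3↦1, 4↦4]  zeros at y ∈ ∅
  x = 2: [0↦4, 1↦4, 2↦3, 3↦4, 4↦0]  zeros at y ∈ {4}
  x = 3: [0↦4, 1↦0, 2↦1, 3↦0, 4↦0]  zeros at y ∈ {1, 3, 4}
  x = 4: [0↦2, 1↦0, 2↦4, 3↦2, 4↦2]  zeros at y ∈ {1}
Collecting zeros: affine points = {(0, 2), (2, 4), (3, 1), (3, 3), (3, 4), (4, 1)}.
Total count |C(F_5)_aff| = 6.


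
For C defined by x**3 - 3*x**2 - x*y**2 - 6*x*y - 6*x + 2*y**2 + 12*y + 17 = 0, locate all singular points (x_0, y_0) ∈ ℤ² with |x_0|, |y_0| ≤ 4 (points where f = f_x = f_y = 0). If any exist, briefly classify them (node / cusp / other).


Singular points: {(1, -3)}; classification: cusp.

Compute partial derivatives:
  f_x = 3*x**2 - 6*x - y**2 - 6*y - 6.
  f_y = -2*x*y - 6*x + 4*y + 12.
Scan x_0 ∈ {−4, ..., 4}. For each x_0, f_y(x_0, y) is a polynomial in y; find its integer roots y ∈ {−4, ..., 4}, then test f_x and f at those candidates.
  x = -4: f_y(-4, y) = 12*y + 36; vanishes at y ∈ {-3}. (-4, -3): f_x = 75 ≠ 0.
  x = -3: f_y(-3, y) = 10*y + 30; vanishes at y ∈ {-3}. (-3, -3): f_x = 48 ≠ 0.
  x = -2: f_y(-2, y) = 8*y + 24; vanishes at y ∈ {-3}. (-2, -3): f_x = 27 ≠ 0.
  x = -1: f_y(-1, y) = 6*y + 18; vanishes at y ∈ {-3}. (-1, -3): f_x = 12 ≠ 0.
  x = 0: f_y(0, y) = 4*y + 12; vanishes at y ∈ {-3}. (0, -3): f_x = 3 ≠ 0.
  x = 1: f_y(1, y) = 2*y + 6; vanishes at y ∈ {-3}. (1, -3): f_x = 0, f = 0 — SINGULAR.
  x = 2: f_y(2, y) = 0; vanishes at y ∈ {-4, -3, -2, -1, 0, 1, 2, 3, 4}. (2, -4): f_x = 2 ≠ 0; (2, -3): f_x = 3 ≠ 0; (2, -2): f_x = 2 ≠ 0; (2, -1): f_x = -1 ≠ 0; (2, 0): f_x = -6 ≠ 0; (2, 1): f_x = -13 ≠ 0; (2, 2): f_x = -22 ≠ 0; (2, 3): f_x = -33 ≠ 0; (2, 4): f_x = -46 ≠ 0.
  x = 3: f_y(3, y) = -2*y - 6; vanishes at y ∈ {-3}. (3, -3): f_x = 12 ≠ 0.
  x = 4: f_y(4, y) = -4*y - 12; vanishes at y ∈ {-3}. (4, -3): f_x = 27 ≠ 0.
Only singular point on the grid: (1, -3).
Classify: substitute x = 1 + u, y = -3 + v and expand: f = u**3 - u*v**2 + v**2.
No constant or linear terms (consistent with a singular point). Quadratic part: v**2. Cubic part: u**3 - u*v**2.
The quadratic part v**2 is a perfect square, so there is a single (double) tangent line v = 0, i.e. y = -3. Restricting the cubic part to that line (v = 0) leaves u**3 ≠ 0, so f is not divisible by v and the branch is v² ≈ -u**3 to lowest order — this is a cusp.
Classification: cusp.


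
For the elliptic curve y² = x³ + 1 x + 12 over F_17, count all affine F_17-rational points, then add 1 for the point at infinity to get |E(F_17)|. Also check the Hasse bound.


Affine points = {(3, 5), (3, 12), (6, 8), (6, 9), (9, 6), (9, 11), (10, 6), (10, 11), (12, 1), (12, 16), (14, 4), (14, 13), (15, 6), (15, 11)}; affine count = 14; |E(F_17)| = 15.

Discriminant check: Δ ∝ 4a³ + 27b² = 4·1³ + 27·12² = 4·1 + 27·144 ≡ 16 (mod 17). Nonzero ⇒ E is nonsingular.
For each x ∈ F_17, compute rhs = x³ + 1·x + 12 mod 17, then count y ∈ F_17 with y² ≡ rhs.
  x = 0: rhs = 12, matching y values: none (0 points).
  x = 1: rhs = 14, matching y values: none (0 points).
  x = 2: rhs = 5, matching y values: none (0 points).
  x = 3: rhs = 8, matching y values: 5, 12 (2 points).
  x = 4: rhs = 12, matching y values: none (0 points).
  x = 5: rhs = 6, matching y values: none (0 points).
  x = 6: rhs = 13, matching y values: 8, 9 (2 points).
  x = 7: rhs = 5, matching y values: none (0 points).
  x = 8: rhs = 5, matching y values: none (0 points).
  x = 9: rhs = 2, matching y values: 6, 11 (2 points).
  x = 10: rhs = 2, matching y values: 6, 11 (2 points).
  x = 11: rhs = 11, matching y values: none (0 points).
  x = 12: rhs = 1, matching y values: 1, 16 (2 points).
  x = 13: rhs = 12, matching y values: none (0 points).
  x = 14: rhs = 16, matching y values: 4, 13 (2 points).
  x = 15: rhs = 2, matching y values: 6, 11 (2 points).
  x = 16: rhs = 10, matching y values: none (0 points).
Total affine count: 14.
Full point count |E(F_17)| = 14 + 1 = 15.
Hasse bound: |15 − (17+1)| = |-3| = 3 ≤ 2√17 ≈ 8.2462 ✓.
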